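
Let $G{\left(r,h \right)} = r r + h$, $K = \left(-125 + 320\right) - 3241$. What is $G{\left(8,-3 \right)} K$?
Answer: $-185806$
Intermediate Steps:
$K = -3046$ ($K = 195 - 3241 = -3046$)
$G{\left(r,h \right)} = h + r^{2}$ ($G{\left(r,h \right)} = r^{2} + h = h + r^{2}$)
$G{\left(8,-3 \right)} K = \left(-3 + 8^{2}\right) \left(-3046\right) = \left(-3 + 64\right) \left(-3046\right) = 61 \left(-3046\right) = -185806$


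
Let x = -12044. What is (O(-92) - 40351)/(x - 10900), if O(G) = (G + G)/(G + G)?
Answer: 6725/3824 ≈ 1.7586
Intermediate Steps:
O(G) = 1 (O(G) = (2*G)/((2*G)) = (2*G)*(1/(2*G)) = 1)
(O(-92) - 40351)/(x - 10900) = (1 - 40351)/(-12044 - 10900) = -40350/(-22944) = -40350*(-1/22944) = 6725/3824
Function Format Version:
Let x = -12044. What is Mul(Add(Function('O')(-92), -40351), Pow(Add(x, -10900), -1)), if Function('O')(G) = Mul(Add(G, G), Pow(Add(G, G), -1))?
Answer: Rational(6725, 3824) ≈ 1.7586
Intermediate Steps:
Function('O')(G) = 1 (Function('O')(G) = Mul(Mul(2, G), Pow(Mul(2, G), -1)) = Mul(Mul(2, G), Mul(Rational(1, 2), Pow(G, -1))) = 1)
Mul(Add(Function('O')(-92), -40351), Pow(Add(x, -10900), -1)) = Mul(Add(1, -40351), Pow(Add(-12044, -10900), -1)) = Mul(-40350, Pow(-22944, -1)) = Mul(-40350, Rational(-1, 22944)) = Rational(6725, 3824)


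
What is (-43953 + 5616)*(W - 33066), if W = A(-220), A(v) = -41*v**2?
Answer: 77343594042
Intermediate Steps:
W = -1984400 (W = -41*(-220)**2 = -41*48400 = -1984400)
(-43953 + 5616)*(W - 33066) = (-43953 + 5616)*(-1984400 - 33066) = -38337*(-2017466) = 77343594042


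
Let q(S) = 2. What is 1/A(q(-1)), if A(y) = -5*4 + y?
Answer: -1/18 ≈ -0.055556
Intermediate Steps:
A(y) = -20 + y
1/A(q(-1)) = 1/(-20 + 2) = 1/(-18) = -1/18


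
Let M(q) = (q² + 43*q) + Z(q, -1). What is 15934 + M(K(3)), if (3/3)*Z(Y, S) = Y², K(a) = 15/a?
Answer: 16199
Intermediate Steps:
Z(Y, S) = Y²
M(q) = 2*q² + 43*q (M(q) = (q² + 43*q) + q² = 2*q² + 43*q)
15934 + M(K(3)) = 15934 + (15/3)*(43 + 2*(15/3)) = 15934 + (15*(⅓))*(43 + 2*(15*(⅓))) = 15934 + 5*(43 + 2*5) = 15934 + 5*(43 + 10) = 15934 + 5*53 = 15934 + 265 = 16199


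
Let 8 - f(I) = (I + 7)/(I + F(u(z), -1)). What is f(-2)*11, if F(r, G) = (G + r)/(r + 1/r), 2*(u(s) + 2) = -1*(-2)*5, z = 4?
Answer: 891/7 ≈ 127.29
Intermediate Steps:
u(s) = 3 (u(s) = -2 + (-1*(-2)*5)/2 = -2 + (2*5)/2 = -2 + (1/2)*10 = -2 + 5 = 3)
F(r, G) = (G + r)/(r + 1/r)
f(I) = 8 - (7 + I)/(3/5 + I) (f(I) = 8 - (I + 7)/(I + 3*(-1 + 3)/(1 + 3**2)) = 8 - (7 + I)/(I + 3*2/(1 + 9)) = 8 - (7 + I)/(I + 3*2/10) = 8 - (7 + I)/(I + 3*(1/10)*2) = 8 - (7 + I)/(I + 3/5) = 8 - (7 + I)/(3/5 + I))
f(-2)*11 = ((-11 + 35*(-2))/(3 + 5*(-2)))*11 = ((-11 - 70)/(3 - 10))*11 = (-81/(-7))*11 = -1/7*(-81)*11 = (81/7)*11 = 891/7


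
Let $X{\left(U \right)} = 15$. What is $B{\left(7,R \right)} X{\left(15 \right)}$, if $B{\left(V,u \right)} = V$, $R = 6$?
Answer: $105$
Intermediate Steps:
$B{\left(7,R \right)} X{\left(15 \right)} = 7 \cdot 15 = 105$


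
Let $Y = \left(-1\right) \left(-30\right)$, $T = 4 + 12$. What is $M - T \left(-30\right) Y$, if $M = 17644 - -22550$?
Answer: $54594$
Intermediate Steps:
$T = 16$
$Y = 30$
$M = 40194$ ($M = 17644 + 22550 = 40194$)
$M - T \left(-30\right) Y = 40194 - 16 \left(-30\right) 30 = 40194 - \left(-480\right) 30 = 40194 - -14400 = 40194 + 14400 = 54594$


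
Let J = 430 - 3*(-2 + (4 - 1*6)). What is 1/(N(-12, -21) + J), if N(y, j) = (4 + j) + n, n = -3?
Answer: 1/422 ≈ 0.0023697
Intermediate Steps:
N(y, j) = 1 + j (N(y, j) = (4 + j) - 3 = 1 + j)
J = 442 (J = 430 - 3*(-2 + (4 - 6)) = 430 - 3*(-2 - 2) = 430 - 3*(-4) = 430 + 12 = 442)
1/(N(-12, -21) + J) = 1/((1 - 21) + 442) = 1/(-20 + 442) = 1/422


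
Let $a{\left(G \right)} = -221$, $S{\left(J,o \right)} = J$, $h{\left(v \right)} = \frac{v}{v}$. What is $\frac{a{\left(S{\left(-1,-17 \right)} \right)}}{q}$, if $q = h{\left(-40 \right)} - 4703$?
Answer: $\frac{221}{4702} \approx 0.047001$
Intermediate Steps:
$h{\left(v \right)} = 1$
$q = -4702$ ($q = 1 - 4703 = -4702$)
$\frac{a{\left(S{\left(-1,-17 \right)} \right)}}{q} = - \frac{221}{-4702} = \left(-221\right) \left(- \frac{1}{4702}\right) = \frac{221}{4702}$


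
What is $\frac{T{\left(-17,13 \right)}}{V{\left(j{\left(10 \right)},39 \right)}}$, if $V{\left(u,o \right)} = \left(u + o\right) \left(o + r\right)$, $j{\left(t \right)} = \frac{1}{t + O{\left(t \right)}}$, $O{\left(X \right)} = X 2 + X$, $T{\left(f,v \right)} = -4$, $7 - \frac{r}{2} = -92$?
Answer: $- \frac{160}{369957} \approx -0.00043248$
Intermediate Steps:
$r = 198$ ($r = 14 - -184 = 14 + 184 = 198$)
$O{\left(X \right)} = 3 X$ ($O{\left(X \right)} = 2 X + X = 3 X$)
$j{\left(t \right)} = \frac{1}{4 t}$ ($j{\left(t \right)} = \frac{1}{t + 3 t} = \frac{1}{4 t}$)
$V{\left(u,o \right)} = \left(198 + o\right) \left(o + u\right)$ ($V{\left(u,o \right)} = \left(u + o\right) \left(o + 198\right) = \left(o + u\right) \left(198 + o\right) = \left(198 + o\right) \left(o + u\right)$)
$\frac{T{\left(-17,13 \right)}}{V{\left(j{\left(10 \right)},39 \right)}} = - \frac{4}{39^{2} + 198 \cdot 39 + 198 \frac{1}{4 \cdot 10} + 39 \frac{1}{4 \cdot 10}} = - \frac{4}{1521 + 7722 + 198 \cdot \frac{1}{4} \cdot \frac{1}{10} + 39 \cdot \frac{1}{4} \cdot \frac{1}{10}} = - \frac{4}{1521 + 7722 + 198 \cdot \frac{1}{40} + 39 \cdot \frac{1}{40}} = - \frac{4}{1521 + 7722 + \frac{99}{20} + \frac{39}{40}} = - \frac{4}{\frac{369957}{40}} = \left(-4\right) \frac{40}{369957} = - \frac{160}{369957}$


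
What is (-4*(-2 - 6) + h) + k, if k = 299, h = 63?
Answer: 394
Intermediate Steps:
(-4*(-2 - 6) + h) + k = (-4*(-2 - 6) + 63) + 299 = (-4*(-8) + 63) + 299 = (32 + 63) + 299 = 95 + 299 = 394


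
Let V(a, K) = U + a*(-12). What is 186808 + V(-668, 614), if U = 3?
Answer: 194827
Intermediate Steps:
V(a, K) = 3 - 12*a (V(a, K) = 3 + a*(-12) = 3 - 12*a)
186808 + V(-668, 614) = 186808 + (3 - 12*(-668)) = 186808 + (3 + 8016) = 186808 + 8019 = 194827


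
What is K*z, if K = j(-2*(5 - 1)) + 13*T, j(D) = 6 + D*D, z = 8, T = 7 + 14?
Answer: 2744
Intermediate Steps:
T = 21
j(D) = 6 + D**2
K = 343 (K = (6 + (-2*(5 - 1))**2) + 13*21 = (6 + (-2*4)**2) + 273 = (6 + (-8)**2) + 273 = (6 + 64) + 273 = 70 + 273 = 343)
K*z = 343*8 = 2744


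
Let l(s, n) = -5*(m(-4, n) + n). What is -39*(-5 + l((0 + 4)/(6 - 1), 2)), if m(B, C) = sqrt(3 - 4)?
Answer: 585 + 195*I ≈ 585.0 + 195.0*I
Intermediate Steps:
m(B, C) = I (m(B, C) = sqrt(-1) = I)
l(s, n) = -5*I - 5*n (l(s, n) = -5*(I + n) = -5*I - 5*n)
-39*(-5 + l((0 + 4)/(6 - 1), 2)) = -39*(-5 + (-5*I - 5*2)) = -39*(-5 + (-5*I - 10)) = -39*(-5 + (-10 - 5*I)) = -39*(-15 - 5*I) = 585 + 195*I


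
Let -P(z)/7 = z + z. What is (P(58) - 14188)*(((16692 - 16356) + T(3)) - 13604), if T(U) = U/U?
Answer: 199005000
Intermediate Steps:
T(U) = 1
P(z) = -14*z (P(z) = -7*(z + z) = -14*z)
(P(58) - 14188)*(((16692 - 16356) + T(3)) - 13604) = (-14*58 - 14188)*(((16692 - 16356) + 1) - 13604) = (-812 - 14188)*((336 + 1) - 13604) = -15000*(337 - 13604) = -15000*(-13267) = 199005000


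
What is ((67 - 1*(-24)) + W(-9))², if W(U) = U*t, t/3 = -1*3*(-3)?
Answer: 23104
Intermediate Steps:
t = 27 (t = 3*(-1*3*(-3)) = 3*(-3*(-3)) = 3*9 = 27)
W(U) = 27*U (W(U) = U*27 = 27*U)
((67 - 1*(-24)) + W(-9))² = ((67 - 1*(-24)) + 27*(-9))² = ((67 + 24) - 243)² = (91 - 243)² = (-152)² = 23104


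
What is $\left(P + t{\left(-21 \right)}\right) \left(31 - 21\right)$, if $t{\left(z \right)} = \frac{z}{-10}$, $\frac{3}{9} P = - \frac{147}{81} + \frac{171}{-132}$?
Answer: $- \frac{14317}{198} \approx -72.308$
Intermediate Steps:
$P = - \frac{3695}{396}$ ($P = 3 \left(- \frac{147}{81} + \frac{171}{-132}\right) = 3 \left(\left(-147\right) \frac{1}{81} + 171 \left(- \frac{1}{132}\right)\right) = 3 \left(- \frac{49}{27} - \frac{57}{44}\right) = 3 \left(- \frac{3695}{1188}\right) = - \frac{3695}{396} \approx -9.3308$)
$t{\left(z \right)} = - \frac{z}{10}$ ($t{\left(z \right)} = z \left(- \frac{1}{10}\right) = - \frac{z}{10}$)
$\left(P + t{\left(-21 \right)}\right) \left(31 - 21\right) = \left(- \frac{3695}{396} - - \frac{21}{10}\right) \left(31 - 21\right) = \left(- \frac{3695}{396} + \frac{21}{10}\right) 10 = \left(- \frac{14317}{1980}\right) 10 = - \frac{14317}{198}$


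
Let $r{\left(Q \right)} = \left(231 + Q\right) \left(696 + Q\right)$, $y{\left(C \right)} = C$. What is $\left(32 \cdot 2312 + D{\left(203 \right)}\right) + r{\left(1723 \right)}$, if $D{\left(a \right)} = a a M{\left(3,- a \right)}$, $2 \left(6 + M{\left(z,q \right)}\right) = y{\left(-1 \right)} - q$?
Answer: $8715565$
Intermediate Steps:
$M{\left(z,q \right)} = - \frac{13}{2} - \frac{q}{2}$ ($M{\left(z,q \right)} = -6 + \frac{-1 - q}{2} = -6 - \left(\frac{1}{2} + \frac{q}{2}\right) = - \frac{13}{2} - \frac{q}{2}$)
$D{\left(a \right)} = a^{2} \left(- \frac{13}{2} + \frac{a}{2}\right)$ ($D{\left(a \right)} = a a \left(- \frac{13}{2} - \frac{\left(-1\right) a}{2}\right) = a^{2} \left(- \frac{13}{2} + \frac{a}{2}\right)$)
$\left(32 \cdot 2312 + D{\left(203 \right)}\right) + r{\left(1723 \right)} = \left(32 \cdot 2312 + \frac{203^{2} \left(-13 + 203\right)}{2}\right) + \left(160776 + 1723^{2} + 927 \cdot 1723\right) = \left(73984 + \frac{1}{2} \cdot 41209 \cdot 190\right) + \left(160776 + 2968729 + 1597221\right) = \left(73984 + 3914855\right) + 4726726 = 3988839 + 4726726 = 8715565$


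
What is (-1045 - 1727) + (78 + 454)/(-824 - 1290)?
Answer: -418610/151 ≈ -2772.3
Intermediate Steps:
(-1045 - 1727) + (78 + 454)/(-824 - 1290) = -2772 + 532/(-2114) = -2772 + 532*(-1/2114) = -2772 - 38/151 = -418610/151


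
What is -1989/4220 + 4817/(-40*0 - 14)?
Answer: -10177793/29540 ≈ -344.54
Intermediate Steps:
-1989/4220 + 4817/(-40*0 - 14) = -1989*1/4220 + 4817/(-5*0 - 14) = -1989/4220 + 4817/(0 - 14) = -1989/4220 + 4817/(-14) = -1989/4220 + 4817*(-1/14) = -1989/4220 - 4817/14 = -10177793/29540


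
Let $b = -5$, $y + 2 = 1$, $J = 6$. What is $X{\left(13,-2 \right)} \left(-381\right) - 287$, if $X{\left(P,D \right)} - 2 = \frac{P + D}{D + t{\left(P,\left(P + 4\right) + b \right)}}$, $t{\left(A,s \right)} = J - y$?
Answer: $- \frac{9436}{5} \approx -1887.2$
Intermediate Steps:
$y = -1$ ($y = -2 + 1 = -1$)
$t{\left(A,s \right)} = 7$ ($t{\left(A,s \right)} = 6 - -1 = 6 + 1 = 7$)
$X{\left(P,D \right)} = 2 + \frac{D + P}{7 + D}$ ($X{\left(P,D \right)} = 2 + \frac{P + D}{D + 7} = 2 + \frac{D + P}{7 + D}$)
$X{\left(13,-2 \right)} \left(-381\right) - 287 = \frac{14 + 13 + 3 \left(-2\right)}{7 - 2} \left(-381\right) - 287 = \frac{14 + 13 - 6}{5} \left(-381\right) - 287 = \frac{1}{5} \cdot 21 \left(-381\right) - 287 = \frac{21}{5} \left(-381\right) - 287 = - \frac{8001}{5} - 287 = - \frac{9436}{5}$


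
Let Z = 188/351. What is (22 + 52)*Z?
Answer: 13912/351 ≈ 39.635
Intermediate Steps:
Z = 188/351 (Z = 188*(1/351) = 188/351 ≈ 0.53561)
(22 + 52)*Z = (22 + 52)*(188/351) = 74*(188/351) = 13912/351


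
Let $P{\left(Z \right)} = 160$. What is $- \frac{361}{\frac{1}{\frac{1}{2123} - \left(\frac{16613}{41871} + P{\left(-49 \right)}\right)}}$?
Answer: $\frac{5147126739688}{88892133} \approx 57903.0$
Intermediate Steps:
$- \frac{361}{\frac{1}{\frac{1}{2123} - \left(\frac{16613}{41871} + P{\left(-49 \right)}\right)}} = - \frac{361}{\frac{1}{\frac{1}{2123} - \left(160 + \frac{16613}{41871}\right)}} = - \frac{361}{\frac{1}{\frac{1}{2123} - \frac{6715973}{41871}}} = - \frac{361}{\frac{1}{- \frac{14257968808}{88892133}}} = - \frac{361}{- \frac{88892133}{14257968808}} = \left(-361\right) \left(- \frac{14257968808}{88892133}\right) = \frac{5147126739688}{88892133}$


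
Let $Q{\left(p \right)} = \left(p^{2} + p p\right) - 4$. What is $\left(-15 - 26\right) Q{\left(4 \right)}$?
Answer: $-1148$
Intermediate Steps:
$Q{\left(p \right)} = -4 + 2 p^{2}$ ($Q{\left(p \right)} = \left(p^{2} + p^{2}\right) - 4 = 2 p^{2} - 4 = -4 + 2 p^{2}$)
$\left(-15 - 26\right) Q{\left(4 \right)} = \left(-15 - 26\right) \left(-4 + 2 \cdot 4^{2}\right) = - 41 \left(-4 + 2 \cdot 16\right) = - 41 \left(-4 + 32\right) = \left(-41\right) 28 = -1148$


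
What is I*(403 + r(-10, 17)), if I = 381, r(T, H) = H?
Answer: 160020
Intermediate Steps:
I*(403 + r(-10, 17)) = 381*(403 + 17) = 381*420 = 160020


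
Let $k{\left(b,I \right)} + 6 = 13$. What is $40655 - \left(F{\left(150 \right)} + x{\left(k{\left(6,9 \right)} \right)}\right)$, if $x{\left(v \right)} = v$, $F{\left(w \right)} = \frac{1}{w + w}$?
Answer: $\frac{12194399}{300} \approx 40648.0$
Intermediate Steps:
$k{\left(b,I \right)} = 7$ ($k{\left(b,I \right)} = -6 + 13 = 7$)
$F{\left(w \right)} = \frac{1}{2 w}$
$40655 - \left(F{\left(150 \right)} + x{\left(k{\left(6,9 \right)} \right)}\right) = 40655 - \left(\frac{1}{2 \cdot 150} + 7\right) = 40655 - \left(\frac{1}{2} \cdot \frac{1}{150} + 7\right) = 40655 - \left(\frac{1}{300} + 7\right) = 40655 - \frac{2101}{300} = \frac{12194399}{300}$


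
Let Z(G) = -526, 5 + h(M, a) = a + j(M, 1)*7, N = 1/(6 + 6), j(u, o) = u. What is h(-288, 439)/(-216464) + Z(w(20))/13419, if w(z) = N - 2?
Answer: -46315603/1452365208 ≈ -0.031890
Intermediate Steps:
N = 1/12 ≈ 0.083333
w(z) = -23/12 (w(z) = 1/12 - 2 = -23/12)
h(M, a) = -5 + a + 7*M (h(M, a) = -5 + (a + M*7) = -5 + (a + 7*M) = -5 + a + 7*M)
h(-288, 439)/(-216464) + Z(w(20))/13419 = (-5 + 439 + 7*(-288))/(-216464) - 526/13419 = (-5 + 439 - 2016)*(-1/216464) - 526*1/13419 = -1582*(-1/216464) - 526/13419 = 791/108232 - 526/13419 = -46315603/1452365208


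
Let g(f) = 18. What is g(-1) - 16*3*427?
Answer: -20478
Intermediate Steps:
g(-1) - 16*3*427 = 18 - 16*3*427 = 18 - 48*427 = 18 - 20496 = -20478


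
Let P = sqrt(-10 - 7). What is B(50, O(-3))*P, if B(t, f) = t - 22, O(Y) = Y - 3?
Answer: 28*I*sqrt(17) ≈ 115.45*I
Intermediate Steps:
O(Y) = -3 + Y
B(t, f) = -22 + t
P = I*sqrt(17) (P = sqrt(-17) = I*sqrt(17) ≈ 4.1231*I)
B(50, O(-3))*P = (-22 + 50)*(I*sqrt(17)) = 28*(I*sqrt(17)) = 28*I*sqrt(17)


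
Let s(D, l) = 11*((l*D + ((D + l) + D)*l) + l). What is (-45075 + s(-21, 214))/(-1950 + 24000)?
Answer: 312733/22050 ≈ 14.183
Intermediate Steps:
s(D, l) = 11*l + 11*D*l + 11*l*(l + 2*D) (s(D, l) = 11*((D*l + (l + 2*D)*l) + l) = 11*((D*l + l*(l + 2*D)) + l) = 11*(l + D*l + l*(l + 2*D)) = 11*l + 11*D*l + 11*l*(l + 2*D))
(-45075 + s(-21, 214))/(-1950 + 24000) = (-45075 + 11*214*(1 + 214 + 3*(-21)))/(-1950 + 24000) = (-45075 + 11*214*(1 + 214 - 63))/22050 = (-45075 + 11*214*152)*(1/22050) = (-45075 + 357808)*(1/22050) = 312733*(1/22050) = 312733/22050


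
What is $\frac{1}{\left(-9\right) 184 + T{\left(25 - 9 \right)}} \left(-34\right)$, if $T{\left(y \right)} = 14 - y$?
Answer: $\frac{17}{829} \approx 0.020507$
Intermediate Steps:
$\frac{1}{\left(-9\right) 184 + T{\left(25 - 9 \right)}} \left(-34\right) = \frac{1}{\left(-9\right) 184 + \left(14 - \left(25 - 9\right)\right)} \left(-34\right) = \frac{1}{-1656 + \left(14 - \left(25 - 9\right)\right)} \left(-34\right) = \frac{1}{-1656 + \left(14 - 16\right)} \left(-34\right) = \frac{1}{-1656 - 2} \left(-34\right) = \frac{1}{-1658} \left(-34\right) = \left(- \frac{1}{1658}\right) \left(-34\right) = \frac{17}{829}$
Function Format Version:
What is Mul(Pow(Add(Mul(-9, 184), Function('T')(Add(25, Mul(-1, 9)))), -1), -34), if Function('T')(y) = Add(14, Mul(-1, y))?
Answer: Rational(17, 829) ≈ 0.020507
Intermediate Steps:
Mul(Pow(Add(Mul(-9, 184), Function('T')(Add(25, Mul(-1, 9)))), -1), -34) = Mul(Pow(Add(Mul(-9, 184), Add(14, Mul(-1, Add(25, Mul(-1, 9))))), -1), -34) = Mul(Pow(Add(-1656, Add(14, Mul(-1, Add(25, -9)))), -1), -34) = Mul(Pow(Add(-1656, Add(14, Mul(-1, 16))), -1), -34) = Mul(Pow(Add(-1656, Add(14, -16)), -1), -34) = Mul(Pow(Add(-1656, -2), -1), -34) = Mul(Pow(-1658, -1), -34) = Mul(Rational(-1, 1658), -34) = Rational(17, 829)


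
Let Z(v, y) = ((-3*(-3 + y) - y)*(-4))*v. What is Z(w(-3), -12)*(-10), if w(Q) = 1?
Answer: 2280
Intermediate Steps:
Z(v, y) = v*(-36 + 16*y) (Z(v, y) = (((9 - 3*y) - y)*(-4))*v = ((9 - 4*y)*(-4))*v = (-36 + 16*y)*v = v*(-36 + 16*y))
Z(w(-3), -12)*(-10) = (4*1*(-9 + 4*(-12)))*(-10) = (4*1*(-9 - 48))*(-10) = (4*1*(-57))*(-10) = -228*(-10) = 2280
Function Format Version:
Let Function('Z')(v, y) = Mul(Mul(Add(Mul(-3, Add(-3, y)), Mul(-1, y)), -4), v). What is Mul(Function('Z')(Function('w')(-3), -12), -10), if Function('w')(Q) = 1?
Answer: 2280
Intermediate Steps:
Function('Z')(v, y) = Mul(v, Add(-36, Mul(16, y))) (Function('Z')(v, y) = Mul(Mul(Add(Add(9, Mul(-3, y)), Mul(-1, y)), -4), v) = Mul(Mul(Add(9, Mul(-4, y)), -4), v) = Mul(Add(-36, Mul(16, y)), v) = Mul(v, Add(-36, Mul(16, y))))
Mul(Function('Z')(Function('w')(-3), -12), -10) = Mul(Mul(4, 1, Add(-9, Mul(4, -12))), -10) = Mul(Mul(4, 1, Add(-9, -48)), -10) = Mul(Mul(4, 1, -57), -10) = Mul(-228, -10) = 2280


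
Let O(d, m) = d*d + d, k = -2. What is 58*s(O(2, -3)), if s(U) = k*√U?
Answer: -116*√6 ≈ -284.14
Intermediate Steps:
O(d, m) = d + d² (O(d, m) = d² + d = d + d²)
s(U) = -2*√U
58*s(O(2, -3)) = 58*(-2*√2*√(1 + 2)) = 58*(-2*√6) = -116*√6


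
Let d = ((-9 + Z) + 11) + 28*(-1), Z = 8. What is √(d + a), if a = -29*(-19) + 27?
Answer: 4*√35 ≈ 23.664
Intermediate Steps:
a = 578 (a = 551 + 27 = 578)
d = -18 (d = ((-9 + 8) + 11) + 28*(-1) = (-1 + 11) - 28 = 10 - 28 = -18)
√(d + a) = √(-18 + 578) = √560 = 4*√35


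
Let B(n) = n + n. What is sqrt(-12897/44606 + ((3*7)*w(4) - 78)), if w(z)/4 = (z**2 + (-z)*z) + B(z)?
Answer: 3*sqrt(131255965178)/44606 ≈ 24.366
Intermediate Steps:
B(n) = 2*n
w(z) = 8*z (w(z) = 4*((z**2 + (-z)*z) + 2*z) = 4*((z**2 - z**2) + 2*z) = 4*(0 + 2*z) = 4*(2*z) = 8*z)
sqrt(-12897/44606 + ((3*7)*w(4) - 78)) = sqrt(-12897/44606 + ((3*7)*(8*4) - 78)) = sqrt(-12897*1/44606 + (21*32 - 78)) = sqrt(-12897/44606 + (672 - 78)) = sqrt(-12897/44606 + 594) = sqrt(26483067/44606) = 3*sqrt(131255965178)/44606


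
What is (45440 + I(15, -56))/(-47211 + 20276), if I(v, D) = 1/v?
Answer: -681601/404025 ≈ -1.6870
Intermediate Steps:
(45440 + I(15, -56))/(-47211 + 20276) = (45440 + 1/15)/(-47211 + 20276) = (45440 + 1/15)/(-26935) = (681601/15)*(-1/26935) = -681601/404025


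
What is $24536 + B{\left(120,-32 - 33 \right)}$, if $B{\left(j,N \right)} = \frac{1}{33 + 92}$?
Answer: $\frac{3067001}{125} \approx 24536.0$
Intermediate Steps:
$B{\left(j,N \right)} = \frac{1}{125}$
$24536 + B{\left(120,-32 - 33 \right)} = 24536 + \frac{1}{125} = \frac{3067001}{125}$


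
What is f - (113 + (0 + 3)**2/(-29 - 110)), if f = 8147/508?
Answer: -6842151/70612 ≈ -96.898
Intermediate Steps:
f = 8147/508 (f = 8147*(1/508) = 8147/508 ≈ 16.037)
f - (113 + (0 + 3)**2/(-29 - 110)) = 8147/508 - (113 + (0 + 3)**2/(-29 - 110)) = 8147/508 - (113 + 3**2/(-139)) = 8147/508 - (113 - 1/139*9) = 8147/508 - (113 - 9/139) = 8147/508 - 1*15698/139 = 8147/508 - 15698/139 = -6842151/70612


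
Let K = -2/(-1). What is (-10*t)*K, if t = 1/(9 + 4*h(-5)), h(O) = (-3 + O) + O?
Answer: 20/43 ≈ 0.46512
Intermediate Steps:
h(O) = -3 + 2*O
t = -1/43 (t = 1/(9 + 4*(-3 + 2*(-5))) = 1/(9 + 4*(-3 - 10)) = 1/(9 + 4*(-13)) = 1/(9 - 52) = 1/(-43) = -1/43 ≈ -0.023256)
K = 2 (K = -2*(-1) = 2)
(-10*t)*K = -10*(-1/43)*2 = (10/43)*2 = 20/43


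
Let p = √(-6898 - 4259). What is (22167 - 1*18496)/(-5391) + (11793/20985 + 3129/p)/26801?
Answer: -688192172624/1010666916045 - 1043*I*√11157/99672919 ≈ -0.68093 - 0.0011053*I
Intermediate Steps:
p = I*√11157 (p = √(-11157) = I*√11157 ≈ 105.63*I)
(22167 - 1*18496)/(-5391) + (11793/20985 + 3129/p)/26801 = (22167 - 1*18496)/(-5391) + (11793/20985 + 3129/((I*√11157)))/26801 = (22167 - 18496)*(-1/5391) + (11793*(1/20985) + 3129*(-I*√11157/11157))*(1/26801) = 3671*(-1/5391) + (3931/6995 - 1043*I*√11157/3719)*(1/26801) = -3671/5391 + (3931/187472995 - 1043*I*√11157/99672919) = -688192172624/1010666916045 - 1043*I*√11157/99672919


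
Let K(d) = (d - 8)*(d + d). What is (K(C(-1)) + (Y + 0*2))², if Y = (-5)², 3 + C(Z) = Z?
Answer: 14641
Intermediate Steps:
C(Z) = -3 + Z
K(d) = 2*d*(-8 + d) (K(d) = (-8 + d)*(2*d) = 2*d*(-8 + d))
Y = 25
(K(C(-1)) + (Y + 0*2))² = (2*(-3 - 1)*(-8 + (-3 - 1)) + (25 + 0*2))² = (2*(-4)*(-8 - 4) + (25 + 0))² = (2*(-4)*(-12) + 25)² = (96 + 25)² = 121² = 14641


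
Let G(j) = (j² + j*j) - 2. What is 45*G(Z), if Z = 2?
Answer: 270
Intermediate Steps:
G(j) = -2 + 2*j² (G(j) = (j² + j²) - 2 = 2*j² - 2 = -2 + 2*j²)
45*G(Z) = 45*(-2 + 2*2²) = 45*(-2 + 2*4) = 45*(-2 + 8) = 45*6 = 270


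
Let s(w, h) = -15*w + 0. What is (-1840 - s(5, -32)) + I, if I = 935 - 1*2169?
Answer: -2999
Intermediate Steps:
s(w, h) = -15*w
I = -1234 (I = 935 - 2169 = -1234)
(-1840 - s(5, -32)) + I = (-1840 - (-15)*5) - 1234 = (-1840 - 1*(-75)) - 1234 = (-1840 + 75) - 1234 = -1765 - 1234 = -2999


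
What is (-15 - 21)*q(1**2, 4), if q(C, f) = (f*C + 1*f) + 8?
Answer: -576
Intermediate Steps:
q(C, f) = 8 + f + C*f (q(C, f) = (C*f + f) + 8 = (f + C*f) + 8 = 8 + f + C*f)
(-15 - 21)*q(1**2, 4) = (-15 - 21)*(8 + 4 + 1**2*4) = -36*(8 + 4 + 1*4) = -36*(8 + 4 + 4) = -36*16 = -576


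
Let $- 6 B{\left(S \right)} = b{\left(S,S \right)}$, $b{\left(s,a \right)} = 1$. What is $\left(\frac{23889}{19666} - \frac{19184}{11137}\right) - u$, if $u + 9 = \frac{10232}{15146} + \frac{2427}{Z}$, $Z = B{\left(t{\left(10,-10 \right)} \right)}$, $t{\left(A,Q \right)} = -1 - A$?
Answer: $\frac{24166084922130891}{1658640292666} \approx 14570.0$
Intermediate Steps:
$B{\left(S \right)} = - \frac{1}{6}$ ($B{\left(S \right)} = \left(- \frac{1}{6}\right) 1 = - \frac{1}{6}$)
$Z = - \frac{1}{6} \approx -0.16667$
$u = - \frac{110341067}{7573}$ ($u = -9 + \left(\frac{10232}{15146} + \frac{2427}{- \frac{1}{6}}\right) = -9 + \left(10232 \cdot \frac{1}{15146} + 2427 \left(-6\right)\right) = -9 + \left(\frac{5116}{7573} - 14562\right) = -9 - \frac{110272910}{7573} = - \frac{110341067}{7573} \approx -14570.0$)
$\left(\frac{23889}{19666} - \frac{19184}{11137}\right) - u = \left(\frac{23889}{19666} - \frac{19184}{11137}\right) - - \frac{110341067}{7573} = \left(23889 \cdot \frac{1}{19666} - \frac{19184}{11137}\right) + \frac{110341067}{7573} = \left(\frac{23889}{19666} - \frac{19184}{11137}\right) + \frac{110341067}{7573} = - \frac{111220751}{219020242} + \frac{110341067}{7573} = \frac{24166084922130891}{1658640292666}$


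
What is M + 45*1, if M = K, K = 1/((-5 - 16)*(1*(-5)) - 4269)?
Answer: 187379/4164 ≈ 45.000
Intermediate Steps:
K = -1/4164 (K = 1/(-21*(-5) - 4269) = 1/(105 - 4269) = 1/(-4164) = -1/4164 ≈ -0.00024015)
M = -1/4164 ≈ -0.00024015
M + 45*1 = -1/4164 + 45*1 = -1/4164 + 45 = 187379/4164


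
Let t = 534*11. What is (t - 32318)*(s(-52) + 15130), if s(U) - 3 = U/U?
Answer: -400203496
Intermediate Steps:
t = 5874
s(U) = 4 (s(U) = 3 + U/U = 3 + 1 = 4)
(t - 32318)*(s(-52) + 15130) = (5874 - 32318)*(4 + 15130) = -26444*15134 = -400203496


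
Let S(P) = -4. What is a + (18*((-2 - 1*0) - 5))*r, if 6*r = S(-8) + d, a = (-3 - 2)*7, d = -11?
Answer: 280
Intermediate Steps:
a = -35 (a = -5*7 = -35)
r = -5/2 (r = (-4 - 11)/6 = (1/6)*(-15) = -5/2 ≈ -2.5000)
a + (18*((-2 - 1*0) - 5))*r = -35 + (18*((-2 - 1*0) - 5))*(-5/2) = -35 + (18*((-2 + 0) - 5))*(-5/2) = -35 + (18*(-2 - 5))*(-5/2) = -35 + (18*(-7))*(-5/2) = -35 - 126*(-5/2) = -35 + 315 = 280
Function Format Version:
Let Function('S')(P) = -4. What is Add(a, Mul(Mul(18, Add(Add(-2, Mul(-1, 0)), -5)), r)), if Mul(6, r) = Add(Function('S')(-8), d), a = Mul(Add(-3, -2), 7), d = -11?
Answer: 280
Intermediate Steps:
a = -35 (a = Mul(-5, 7) = -35)
r = Rational(-5, 2) (r = Mul(Rational(1, 6), Add(-4, -11)) = Mul(Rational(1, 6), -15) = Rational(-5, 2) ≈ -2.5000)
Add(a, Mul(Mul(18, Add(Add(-2, Mul(-1, 0)), -5)), r)) = Add(-35, Mul(Mul(18, Add(Add(-2, Mul(-1, 0)), -5)), Rational(-5, 2))) = Add(-35, Mul(Mul(18, Add(Add(-2, 0), -5)), Rational(-5, 2))) = Add(-35, Mul(Mul(18, Add(-2, -5)), Rational(-5, 2))) = Add(-35, Mul(Mul(18, -7), Rational(-5, 2))) = Add(-35, Mul(-126, Rational(-5, 2))) = Add(-35, 315) = 280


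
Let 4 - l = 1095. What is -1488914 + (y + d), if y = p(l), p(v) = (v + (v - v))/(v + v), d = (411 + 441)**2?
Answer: -1526019/2 ≈ -7.6301e+5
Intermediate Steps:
l = -1091 (l = 4 - 1*1095 = 4 - 1095 = -1091)
d = 725904 (d = 852**2 = 725904)
p(v) = 1/2 (p(v) = (v + 0)/((2*v)) = v*(1/(2*v)) = 1/2)
y = 1/2 ≈ 0.50000
-1488914 + (y + d) = -1488914 + (1/2 + 725904) = -1488914 + 1451809/2 = -1526019/2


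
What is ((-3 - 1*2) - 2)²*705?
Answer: 34545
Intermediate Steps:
((-3 - 1*2) - 2)²*705 = ((-3 - 2) - 2)²*705 = (-5 - 2)²*705 = (-7)²*705 = 49*705 = 34545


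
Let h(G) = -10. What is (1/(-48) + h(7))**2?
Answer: 231361/2304 ≈ 100.42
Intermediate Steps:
(1/(-48) + h(7))**2 = (1/(-48) - 10)**2 = (-1/48 - 10)**2 = (-481/48)**2 = 231361/2304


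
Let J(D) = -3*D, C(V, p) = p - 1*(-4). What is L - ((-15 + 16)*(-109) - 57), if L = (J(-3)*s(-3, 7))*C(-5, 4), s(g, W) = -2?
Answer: 22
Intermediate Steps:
C(V, p) = 4 + p (C(V, p) = p + 4 = 4 + p)
L = -144 (L = (-3*(-3)*(-2))*(4 + 4) = (9*(-2))*8 = -18*8 = -144)
L - ((-15 + 16)*(-109) - 57) = -144 - ((-15 + 16)*(-109) - 57) = -144 - (1*(-109) - 57) = -144 - (-109 - 57) = -144 - 1*(-166) = -144 + 166 = 22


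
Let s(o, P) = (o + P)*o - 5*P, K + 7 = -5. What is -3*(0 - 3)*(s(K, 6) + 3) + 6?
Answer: 411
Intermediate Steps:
K = -12 (K = -7 - 5 = -12)
s(o, P) = -5*P + o*(P + o) (s(o, P) = (P + o)*o - 5*P = o*(P + o) - 5*P = -5*P + o*(P + o))
-3*(0 - 3)*(s(K, 6) + 3) + 6 = -3*(0 - 3)*(((-12)² - 5*6 + 6*(-12)) + 3) + 6 = -(-9)*((144 - 30 - 72) + 3) + 6 = -(-9)*(42 + 3) + 6 = -(-9)*45 + 6 = -3*(-135) + 6 = 405 + 6 = 411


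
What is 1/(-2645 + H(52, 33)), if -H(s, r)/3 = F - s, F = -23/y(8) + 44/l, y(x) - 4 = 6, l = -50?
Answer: -50/123973 ≈ -0.00040331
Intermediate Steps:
y(x) = 10 (y(x) = 4 + 6 = 10)
F = -159/50 (F = -23/10 + 44/(-50) = -23*⅒ + 44*(-1/50) = -23/10 - 22/25 = -159/50 ≈ -3.1800)
H(s, r) = 477/50 + 3*s (H(s, r) = -3*(-159/50 - s) = 477/50 + 3*s)
1/(-2645 + H(52, 33)) = 1/(-2645 + (477/50 + 3*52)) = 1/(-2645 + (477/50 + 156)) = 1/(-2645 + 8277/50) = 1/(-123973/50) = -50/123973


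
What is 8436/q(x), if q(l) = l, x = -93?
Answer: -2812/31 ≈ -90.710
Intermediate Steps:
8436/q(x) = 8436/(-93) = 8436*(-1/93) = -2812/31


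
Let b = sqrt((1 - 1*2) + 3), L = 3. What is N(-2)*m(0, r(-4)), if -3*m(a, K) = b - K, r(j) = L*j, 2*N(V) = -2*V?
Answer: -8 - 2*sqrt(2)/3 ≈ -8.9428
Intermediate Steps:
N(V) = -V (N(V) = (-2*V)/2 = -V)
r(j) = 3*j
b = sqrt(2) (b = sqrt((1 - 2) + 3) = sqrt(-1 + 3) = sqrt(2) ≈ 1.4142)
m(a, K) = -sqrt(2)/3 + K/3 (m(a, K) = -(sqrt(2) - K)/3 = -sqrt(2)/3 + K/3)
N(-2)*m(0, r(-4)) = (-1*(-2))*(-sqrt(2)/3 + (3*(-4))/3) = 2*(-sqrt(2)/3 + (1/3)*(-12)) = 2*(-sqrt(2)/3 - 4) = 2*(-4 - sqrt(2)/3) = -8 - 2*sqrt(2)/3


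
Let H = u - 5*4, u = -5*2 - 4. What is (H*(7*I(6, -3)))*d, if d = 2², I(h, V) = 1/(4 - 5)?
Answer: 952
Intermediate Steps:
I(h, V) = -1 (I(h, V) = 1/(-1) = -1)
u = -14 (u = -10 - 4 = -14)
d = 4
H = -34 (H = -14 - 5*4 = -14 - 20 = -34)
(H*(7*I(6, -3)))*d = -238*(-1)*4 = -34*(-7)*4 = 238*4 = 952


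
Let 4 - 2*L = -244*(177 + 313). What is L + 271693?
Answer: 331475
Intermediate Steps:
L = 59782 (L = 2 - (-122)*(177 + 313) = 2 - (-122)*490 = 2 - ½*(-119560) = 2 + 59780 = 59782)
L + 271693 = 59782 + 271693 = 331475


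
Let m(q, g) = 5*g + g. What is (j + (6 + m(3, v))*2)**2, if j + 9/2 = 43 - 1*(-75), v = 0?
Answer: 63001/4 ≈ 15750.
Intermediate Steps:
m(q, g) = 6*g
j = 227/2 (j = -9/2 + (43 - 1*(-75)) = -9/2 + (43 + 75) = -9/2 + 118 = 227/2 ≈ 113.50)
(j + (6 + m(3, v))*2)**2 = (227/2 + (6 + 6*0)*2)**2 = (227/2 + (6 + 0)*2)**2 = (227/2 + 6*2)**2 = (227/2 + 12)**2 = (251/2)**2 = 63001/4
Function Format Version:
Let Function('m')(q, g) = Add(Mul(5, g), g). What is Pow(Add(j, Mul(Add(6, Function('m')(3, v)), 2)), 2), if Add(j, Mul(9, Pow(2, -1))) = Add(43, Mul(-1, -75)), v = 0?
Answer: Rational(63001, 4) ≈ 15750.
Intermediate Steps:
Function('m')(q, g) = Mul(6, g)
j = Rational(227, 2) (j = Add(Rational(-9, 2), Add(43, Mul(-1, -75))) = Add(Rational(-9, 2), Add(43, 75)) = Add(Rational(-9, 2), 118) = Rational(227, 2) ≈ 113.50)
Pow(Add(j, Mul(Add(6, Function('m')(3, v)), 2)), 2) = Pow(Add(Rational(227, 2), Mul(Add(6, Mul(6, 0)), 2)), 2) = Pow(Add(Rational(227, 2), Mul(Add(6, 0), 2)), 2) = Pow(Add(Rational(227, 2), Mul(6, 2)), 2) = Pow(Add(Rational(227, 2), 12), 2) = Pow(Rational(251, 2), 2) = Rational(63001, 4)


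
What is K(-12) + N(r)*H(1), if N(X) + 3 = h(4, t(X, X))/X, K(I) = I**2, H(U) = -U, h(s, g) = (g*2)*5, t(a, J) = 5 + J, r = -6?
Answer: 436/3 ≈ 145.33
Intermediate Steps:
h(s, g) = 10*g (h(s, g) = (2*g)*5 = 10*g)
N(X) = -3 + (50 + 10*X)/X (N(X) = -3 + (10*(5 + X))/X = -3 + (50 + 10*X)/X)
K(-12) + N(r)*H(1) = (-12)**2 + (7 + 50/(-6))*(-1*1) = 144 + (7 + 50*(-1/6))*(-1) = 144 + (7 - 25/3)*(-1) = 144 - 4/3*(-1) = 144 + 4/3 = 436/3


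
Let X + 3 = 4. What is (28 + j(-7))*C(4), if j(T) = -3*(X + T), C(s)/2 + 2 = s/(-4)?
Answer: -276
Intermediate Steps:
X = 1 (X = -3 + 4 = 1)
C(s) = -4 - s/2 (C(s) = -4 + 2*(s/(-4)) = -4 + 2*(s*(-¼)) = -4 + 2*(-s/4) = -4 - s/2)
j(T) = -3 - 3*T (j(T) = -3*(1 + T) = -3 - 3*T)
(28 + j(-7))*C(4) = (28 + (-3 - 3*(-7)))*(-4 - ½*4) = (28 + (-3 + 21))*(-4 - 2) = (28 + 18)*(-6) = 46*(-6) = -276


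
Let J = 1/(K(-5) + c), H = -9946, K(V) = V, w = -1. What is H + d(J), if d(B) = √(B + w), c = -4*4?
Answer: -9946 + I*√462/21 ≈ -9946.0 + 1.0235*I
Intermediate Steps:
c = -16
J = -1/21 (J = 1/(-5 - 16) = 1/(-21) = -1/21 ≈ -0.047619)
d(B) = √(-1 + B) (d(B) = √(B - 1) = √(-1 + B))
H + d(J) = -9946 + √(-1 - 1/21) = -9946 + √(-22/21) = -9946 + I*√462/21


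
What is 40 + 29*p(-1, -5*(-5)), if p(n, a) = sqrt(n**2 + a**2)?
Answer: 40 + 29*sqrt(626) ≈ 765.58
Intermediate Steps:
p(n, a) = sqrt(a**2 + n**2)
40 + 29*p(-1, -5*(-5)) = 40 + 29*sqrt((-5*(-5))**2 + (-1)**2) = 40 + 29*sqrt(25**2 + 1) = 40 + 29*sqrt(625 + 1) = 40 + 29*sqrt(626)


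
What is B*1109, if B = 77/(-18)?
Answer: -85393/18 ≈ -4744.1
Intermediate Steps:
B = -77/18 (B = 77*(-1/18) = -77/18 ≈ -4.2778)
B*1109 = -77/18*1109 = -85393/18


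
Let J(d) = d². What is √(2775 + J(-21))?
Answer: 4*√201 ≈ 56.710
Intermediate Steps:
√(2775 + J(-21)) = √(2775 + (-21)²) = √(2775 + 441) = √3216 = 4*√201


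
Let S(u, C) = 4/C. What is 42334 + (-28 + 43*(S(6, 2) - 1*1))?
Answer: 42349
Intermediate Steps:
42334 + (-28 + 43*(S(6, 2) - 1*1)) = 42334 + (-28 + 43*(4/2 - 1*1)) = 42334 + (-28 + 43*(4*(½) - 1)) = 42334 + (-28 + 43*(2 - 1)) = 42334 + (-28 + 43*1) = 42334 + (-28 + 43) = 42334 + 15 = 42349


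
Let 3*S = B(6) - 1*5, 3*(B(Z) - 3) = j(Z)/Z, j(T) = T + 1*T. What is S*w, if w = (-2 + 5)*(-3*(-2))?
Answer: -8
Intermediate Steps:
j(T) = 2*T (j(T) = T + T = 2*T)
B(Z) = 11/3 (B(Z) = 3 + ((2*Z)/Z)/3 = 3 + (⅓)*2 = 3 + ⅔ = 11/3)
w = 18 (w = 3*6 = 18)
S = -4/9 (S = (11/3 - 1*5)/3 = (11/3 - 5)/3 = (⅓)*(-4/3) = -4/9 ≈ -0.44444)
S*w = -4/9*18 = -8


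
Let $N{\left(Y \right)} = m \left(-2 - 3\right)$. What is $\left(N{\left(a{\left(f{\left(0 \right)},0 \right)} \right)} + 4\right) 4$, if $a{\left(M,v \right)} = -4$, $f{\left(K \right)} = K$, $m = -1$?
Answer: $36$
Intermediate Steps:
$N{\left(Y \right)} = 5$ ($N{\left(Y \right)} = - (-2 - 3) = \left(-1\right) \left(-5\right) = 5$)
$\left(N{\left(a{\left(f{\left(0 \right)},0 \right)} \right)} + 4\right) 4 = \left(5 + 4\right) 4 = 9 \cdot 4 = 36$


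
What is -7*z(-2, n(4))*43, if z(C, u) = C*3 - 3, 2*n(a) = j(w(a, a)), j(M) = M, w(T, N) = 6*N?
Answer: 2709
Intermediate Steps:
n(a) = 3*a (n(a) = (6*a)/2 = 3*a)
z(C, u) = -3 + 3*C (z(C, u) = 3*C - 3 = -3 + 3*C)
-7*z(-2, n(4))*43 = -7*(-3 + 3*(-2))*43 = -7*(-3 - 6)*43 = -7*(-9)*43 = 63*43 = 2709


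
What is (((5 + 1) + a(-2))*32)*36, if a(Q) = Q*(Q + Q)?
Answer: 16128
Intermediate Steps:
a(Q) = 2*Q² (a(Q) = Q*(2*Q) = 2*Q²)
(((5 + 1) + a(-2))*32)*36 = (((5 + 1) + 2*(-2)²)*32)*36 = ((6 + 2*4)*32)*36 = ((6 + 8)*32)*36 = (14*32)*36 = 448*36 = 16128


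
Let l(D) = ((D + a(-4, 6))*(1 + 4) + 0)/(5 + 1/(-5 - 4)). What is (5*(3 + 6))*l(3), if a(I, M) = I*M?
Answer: -42525/44 ≈ -966.48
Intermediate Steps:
l(D) = -270/11 + 45*D/44 (l(D) = ((D - 4*6)*(1 + 4) + 0)/(5 + 1/(-5 - 4)) = ((D - 24)*5 + 0)/(5 + 1/(-9)) = ((-24 + D)*5 + 0)/(5 - ⅑) = ((-120 + 5*D) + 0)/(44/9) = (-120 + 5*D)*(9/44) = -270/11 + 45*D/44)
(5*(3 + 6))*l(3) = (5*(3 + 6))*(-270/11 + (45/44)*3) = (5*9)*(-270/11 + 135/44) = 45*(-945/44) = -42525/44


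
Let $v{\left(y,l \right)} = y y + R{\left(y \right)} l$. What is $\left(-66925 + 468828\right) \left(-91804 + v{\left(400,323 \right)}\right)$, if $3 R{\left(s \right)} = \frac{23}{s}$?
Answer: $\frac{32892798122987}{1200} \approx 2.7411 \cdot 10^{10}$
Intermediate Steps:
$R{\left(s \right)} = \frac{23}{3 s}$ ($R{\left(s \right)} = \frac{23 \frac{1}{s}}{3} = \frac{23}{3 s}$)
$v{\left(y,l \right)} = y^{2} + \frac{23 l}{3 y}$ ($v{\left(y,l \right)} = y y + \frac{23}{3 y} l = y^{2} + \frac{23 l}{3 y}$)
$\left(-66925 + 468828\right) \left(-91804 + v{\left(400,323 \right)}\right) = \left(-66925 + 468828\right) \left(-91804 + \frac{400^{3} + \frac{23}{3} \cdot 323}{400}\right) = 401903 \left(-91804 + \frac{64000000 + \frac{7429}{3}}{400}\right) = 401903 \left(-91804 + \frac{1}{400} \cdot \frac{192007429}{3}\right) = 401903 \left(-91804 + \frac{192007429}{1200}\right) = 401903 \cdot \frac{81842629}{1200} = \frac{32892798122987}{1200}$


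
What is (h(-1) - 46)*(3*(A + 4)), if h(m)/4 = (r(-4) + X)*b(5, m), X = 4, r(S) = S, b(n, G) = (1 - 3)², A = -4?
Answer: 0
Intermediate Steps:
b(n, G) = 4 (b(n, G) = (-2)² = 4)
h(m) = 0 (h(m) = 4*((-4 + 4)*4) = 4*(0*4) = 4*0 = 0)
(h(-1) - 46)*(3*(A + 4)) = (0 - 46)*(3*(-4 + 4)) = -138*0 = -46*0 = 0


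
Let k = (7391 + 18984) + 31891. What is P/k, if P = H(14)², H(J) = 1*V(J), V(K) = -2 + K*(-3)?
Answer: 968/29133 ≈ 0.033227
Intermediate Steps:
V(K) = -2 - 3*K
H(J) = -2 - 3*J (H(J) = 1*(-2 - 3*J) = -2 - 3*J)
k = 58266 (k = 26375 + 31891 = 58266)
P = 1936 (P = (-2 - 3*14)² = (-2 - 42)² = (-44)² = 1936)
P/k = 1936/58266 = 1936*(1/58266) = 968/29133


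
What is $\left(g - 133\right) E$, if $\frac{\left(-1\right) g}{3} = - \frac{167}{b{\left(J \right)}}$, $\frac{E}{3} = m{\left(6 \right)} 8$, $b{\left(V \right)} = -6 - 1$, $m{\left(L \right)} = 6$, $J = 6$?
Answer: $- \frac{206208}{7} \approx -29458.0$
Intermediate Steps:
$b{\left(V \right)} = -7$
$E = 144$ ($E = 3 \cdot 6 \cdot 8 = 3 \cdot 48 = 144$)
$g = - \frac{501}{7}$ ($g = - 3 \left(- \frac{167}{-7}\right) = - 3 \left(\left(-167\right) \left(- \frac{1}{7}\right)\right) = \left(-3\right) \frac{167}{7} = - \frac{501}{7} \approx -71.571$)
$\left(g - 133\right) E = \left(- \frac{501}{7} - 133\right) 144 = \left(- \frac{1432}{7}\right) 144 = - \frac{206208}{7}$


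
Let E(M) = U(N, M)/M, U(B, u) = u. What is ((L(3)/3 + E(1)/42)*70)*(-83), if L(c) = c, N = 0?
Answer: -17845/3 ≈ -5948.3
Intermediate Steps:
E(M) = 1 (E(M) = M/M = 1)
((L(3)/3 + E(1)/42)*70)*(-83) = ((3/3 + 1/42)*70)*(-83) = ((3*(⅓) + 1*(1/42))*70)*(-83) = ((1 + 1/42)*70)*(-83) = ((43/42)*70)*(-83) = (215/3)*(-83) = -17845/3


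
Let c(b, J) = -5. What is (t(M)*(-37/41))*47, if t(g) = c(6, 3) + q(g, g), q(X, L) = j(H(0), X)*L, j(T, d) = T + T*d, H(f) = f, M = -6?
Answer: 8695/41 ≈ 212.07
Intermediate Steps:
q(X, L) = 0 (q(X, L) = (0*(1 + X))*L = 0*L = 0)
t(g) = -5 (t(g) = -5 + 0 = -5)
(t(M)*(-37/41))*47 = -(-185)/41*47 = -5*(-37/41)*47 = (185/41)*47 = 8695/41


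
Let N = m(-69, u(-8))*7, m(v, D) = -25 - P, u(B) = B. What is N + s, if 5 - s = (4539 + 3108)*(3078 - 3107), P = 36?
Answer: 221341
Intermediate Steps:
s = 221768 (s = 5 - (4539 + 3108)*(3078 - 3107) = 5 - 7647*(-29) = 5 - 1*(-221763) = 5 + 221763 = 221768)
m(v, D) = -61 (m(v, D) = -25 - 1*36 = -25 - 36 = -61)
N = -427 (N = -61*7 = -427)
N + s = -427 + 221768 = 221341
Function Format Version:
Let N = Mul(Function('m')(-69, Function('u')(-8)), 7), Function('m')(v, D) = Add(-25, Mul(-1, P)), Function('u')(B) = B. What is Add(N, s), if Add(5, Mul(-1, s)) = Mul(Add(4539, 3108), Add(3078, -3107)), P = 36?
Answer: 221341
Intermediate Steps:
s = 221768 (s = Add(5, Mul(-1, Mul(Add(4539, 3108), Add(3078, -3107)))) = Add(5, Mul(-1, Mul(7647, -29))) = Add(5, Mul(-1, -221763)) = Add(5, 221763) = 221768)
Function('m')(v, D) = -61 (Function('m')(v, D) = Add(-25, Mul(-1, 36)) = Add(-25, -36) = -61)
N = -427 (N = Mul(-61, 7) = -427)
Add(N, s) = Add(-427, 221768) = 221341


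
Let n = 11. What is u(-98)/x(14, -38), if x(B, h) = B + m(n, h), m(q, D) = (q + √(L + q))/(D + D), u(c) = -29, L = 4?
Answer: -386802/184799 - 1102*√15/554397 ≈ -2.1008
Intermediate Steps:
m(q, D) = (q + √(4 + q))/(2*D) (m(q, D) = (q + √(4 + q))/(D + D) = (q + √(4 + q))/((2*D)) = (q + √(4 + q))*(1/(2*D)) = (q + √(4 + q))/(2*D))
x(B, h) = B + (11 + √15)/(2*h) (x(B, h) = B + (11 + √(4 + 11))/(2*h) = B + (11 + √15)/(2*h))
u(-98)/x(14, -38) = -29*(-76/(11 + √15 + 2*14*(-38))) = -29*(-76/(11 + √15 - 1064)) = -29*(-76/(-1053 + √15)) = -29/(1053/76 - √15/76)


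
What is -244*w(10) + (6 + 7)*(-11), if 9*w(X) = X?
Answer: -3727/9 ≈ -414.11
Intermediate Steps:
w(X) = X/9
-244*w(10) + (6 + 7)*(-11) = -244*10/9 + (6 + 7)*(-11) = -244*10/9 + 13*(-11) = -2440/9 - 143 = -3727/9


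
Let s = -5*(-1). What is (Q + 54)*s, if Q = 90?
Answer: 720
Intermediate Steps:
s = 5
(Q + 54)*s = (90 + 54)*5 = 144*5 = 720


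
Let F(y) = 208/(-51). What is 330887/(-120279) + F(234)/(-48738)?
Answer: -137073380479/49828342167 ≈ -2.7509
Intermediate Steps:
F(y) = -208/51 (F(y) = 208*(-1/51) = -208/51)
330887/(-120279) + F(234)/(-48738) = 330887/(-120279) - 208/51/(-48738) = 330887*(-1/120279) - 208/51*(-1/48738) = -330887/120279 + 104/1242819 = -137073380479/49828342167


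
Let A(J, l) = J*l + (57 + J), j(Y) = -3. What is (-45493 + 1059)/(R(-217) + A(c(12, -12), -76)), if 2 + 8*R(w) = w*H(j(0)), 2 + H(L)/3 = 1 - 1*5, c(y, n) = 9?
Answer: 1709/5 ≈ 341.80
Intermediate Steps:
H(L) = -18 (H(L) = -6 + 3*(1 - 1*5) = -6 + 3*(1 - 5) = -6 + 3*(-4) = -6 - 12 = -18)
A(J, l) = 57 + J + J*l
R(w) = -¼ - 9*w/4 (R(w) = -¼ + (w*(-18))/8 = -¼ + (-18*w)/8 = -¼ - 9*w/4)
(-45493 + 1059)/(R(-217) + A(c(12, -12), -76)) = (-45493 + 1059)/((-¼ - 9/4*(-217)) + (57 + 9 + 9*(-76))) = -44434/((-¼ + 1953/4) + (57 + 9 - 684)) = -44434/(488 - 618) = -44434/(-130) = -44434*(-1/130) = 1709/5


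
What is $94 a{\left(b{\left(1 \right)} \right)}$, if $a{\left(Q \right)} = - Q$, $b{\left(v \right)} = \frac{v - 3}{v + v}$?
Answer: $94$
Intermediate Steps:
$b{\left(v \right)} = \frac{-3 + v}{2 v}$
$94 a{\left(b{\left(1 \right)} \right)} = 94 \left(- \frac{-3 + 1}{2 \cdot 1}\right) = 94 \left(- \frac{1 \left(-2\right)}{2}\right) = 94 \left(\left(-1\right) \left(-1\right)\right) = 94 \cdot 1 = 94$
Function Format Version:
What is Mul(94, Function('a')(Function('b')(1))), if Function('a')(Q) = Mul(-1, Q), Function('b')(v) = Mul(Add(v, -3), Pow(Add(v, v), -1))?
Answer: 94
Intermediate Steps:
Function('b')(v) = Mul(Rational(1, 2), Pow(v, -1), Add(-3, v)) (Function('b')(v) = Mul(Add(-3, v), Pow(Mul(2, v), -1)) = Mul(Add(-3, v), Mul(Rational(1, 2), Pow(v, -1))) = Mul(Rational(1, 2), Pow(v, -1), Add(-3, v)))
Mul(94, Function('a')(Function('b')(1))) = Mul(94, Mul(-1, Mul(Rational(1, 2), Pow(1, -1), Add(-3, 1)))) = Mul(94, Mul(-1, Mul(Rational(1, 2), 1, -2))) = Mul(94, Mul(-1, -1)) = Mul(94, 1) = 94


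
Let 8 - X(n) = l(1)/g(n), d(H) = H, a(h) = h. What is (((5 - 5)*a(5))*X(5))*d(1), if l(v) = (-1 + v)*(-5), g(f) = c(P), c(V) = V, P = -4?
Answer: 0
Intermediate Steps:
g(f) = -4
l(v) = 5 - 5*v
X(n) = 8 (X(n) = 8 - (5 - 5*1)/(-4) = 8 - (5 - 5)*(-1)/4 = 8 - 0*(-1)/4 = 8 - 1*0 = 8 + 0 = 8)
(((5 - 5)*a(5))*X(5))*d(1) = (((5 - 5)*5)*8)*1 = ((0*5)*8)*1 = (0*8)*1 = 0*1 = 0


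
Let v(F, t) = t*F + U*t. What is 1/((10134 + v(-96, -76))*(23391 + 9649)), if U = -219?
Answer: 1/1125804960 ≈ 8.8825e-10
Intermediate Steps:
v(F, t) = -219*t + F*t (v(F, t) = t*F - 219*t = F*t - 219*t = -219*t + F*t)
1/((10134 + v(-96, -76))*(23391 + 9649)) = 1/((10134 - 76*(-219 - 96))*(23391 + 9649)) = 1/((10134 - 76*(-315))*33040) = 1/((10134 + 23940)*33040) = 1/(34074*33040) = 1/1125804960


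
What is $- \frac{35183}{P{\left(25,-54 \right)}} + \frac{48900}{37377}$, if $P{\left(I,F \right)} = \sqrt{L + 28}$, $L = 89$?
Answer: $\frac{16300}{12459} - \frac{35183 \sqrt{13}}{39} \approx -3251.4$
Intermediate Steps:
$P{\left(I,F \right)} = 3 \sqrt{13}$ ($P{\left(I,F \right)} = \sqrt{89 + 28} = \sqrt{117} = 3 \sqrt{13}$)
$- \frac{35183}{P{\left(25,-54 \right)}} + \frac{48900}{37377} = - \frac{35183}{3 \sqrt{13}} + \frac{48900}{37377} = - 35183 \frac{\sqrt{13}}{39} + 48900 \cdot \frac{1}{37377} = - \frac{35183 \sqrt{13}}{39} + \frac{16300}{12459} = \frac{16300}{12459} - \frac{35183 \sqrt{13}}{39}$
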